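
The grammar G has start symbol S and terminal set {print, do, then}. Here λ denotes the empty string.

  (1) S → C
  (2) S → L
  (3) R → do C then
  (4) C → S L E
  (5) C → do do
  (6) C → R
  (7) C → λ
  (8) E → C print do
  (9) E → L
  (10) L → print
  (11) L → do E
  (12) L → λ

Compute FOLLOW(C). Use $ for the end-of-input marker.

{$, do, print, then}

FIRST(R): from R→do C then we get {do}. So FIRST(R) = {do}.
FIRST(L): from L→print we get {print}; from L→do E we get {do}; from L→λ we get {λ}. So FIRST(L) = {λ, do, print}.
FIRST(S): from S→C we get {λ, do, print}; from S→L we get {λ, do, print}. So FIRST(S) = {λ, do, print}.
FIRST(C): from C→S L E we get {λ, do, print}; from C→do do we get {do}; from C→R we get {do}; from C→λ we get {λ}. So FIRST(C) = {λ, do, print}.
FIRST(E): from E→C print do we get {do, print}; from E→L we get {λ, do, print}. So FIRST(E) = {λ, do, print}.
FOLLOW(S) includes $ since S is the start symbol.
FOLLOW(S): in C→S L E, S is followed by L E with FIRST {λ, do, print}; in C→S L E, the suffix after S is nullable, so FOLLOW(S) ⊇ FOLLOW(C) = {$, do, print, then}. Thus FOLLOW(S) = {$, do, print, then}.
FOLLOW(C): in S→C, the suffix after C is empty, so FOLLOW(C) ⊇ FOLLOW(S) = {$, do, print, then}; in R→do C then, C is followed by then with FIRST {then}; in E→C print do, C is followed by print do with FIRST {print}. Thus FOLLOW(C) = {$, do, print, then}.
FOLLOW(R): in C→R, the suffix after R is empty, so FOLLOW(R) ⊇ FOLLOW(C) = {$, do, print, then}. Thus FOLLOW(R) = {$, do, print, then}.
FOLLOW(E): in C→S L E, the suffix after E is empty, so FOLLOW(E) ⊇ FOLLOW(C) = {$, do, print, then}; in L→do E, the suffix after E is empty, so FOLLOW(E) ⊇ FOLLOW(L) = {$, do, print, then}. Thus FOLLOW(E) = {$, do, print, then}.
FOLLOW(L): in S→L, the suffix after L is empty, so FOLLOW(L) ⊇ FOLLOW(S) = {$, do, print, then}; in C→S L E, L is followed by E with FIRST {λ, do, print}; in C→S L E, the suffix after L is nullable, so FOLLOW(L) ⊇ FOLLOW(C) = {$, do, print, then}; in E→L, the suffix after L is empty, so FOLLOW(L) ⊇ FOLLOW(E) = {$, do, print, then}. Thus FOLLOW(L) = {$, do, print, then}.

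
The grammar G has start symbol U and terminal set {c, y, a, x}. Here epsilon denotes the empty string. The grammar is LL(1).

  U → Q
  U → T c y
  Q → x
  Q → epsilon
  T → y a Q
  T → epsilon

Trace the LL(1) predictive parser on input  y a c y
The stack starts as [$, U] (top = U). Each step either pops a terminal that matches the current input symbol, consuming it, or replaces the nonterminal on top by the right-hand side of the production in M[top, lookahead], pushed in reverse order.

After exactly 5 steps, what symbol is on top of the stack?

step 1: stack=$ U  input=y a c y $  — expand U → T c y
step 2: stack=$ y c T  input=y a c y $  — expand T → y a Q
step 3: stack=$ y c Q a y  input=y a c y $  — match y
step 4: stack=$ y c Q a  input=a c y $  — match a
step 5: stack=$ y c Q  input=c y $  — expand Q → epsilon
Stack after step 5: $ y c (top = c).

c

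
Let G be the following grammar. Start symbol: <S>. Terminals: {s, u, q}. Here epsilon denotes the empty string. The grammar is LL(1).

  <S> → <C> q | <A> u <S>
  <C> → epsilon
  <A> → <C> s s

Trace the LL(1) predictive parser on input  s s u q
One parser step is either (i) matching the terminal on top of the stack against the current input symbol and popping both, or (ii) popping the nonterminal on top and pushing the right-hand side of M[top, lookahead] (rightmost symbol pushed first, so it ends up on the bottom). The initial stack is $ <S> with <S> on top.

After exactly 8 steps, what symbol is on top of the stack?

q

     Stack            Input      Action
  1  $ <S>            s s u q $  expand <S> → <A> u <S>
  2  $ <S> u <A>      s s u q $  expand <A> → <C> s s
  3  $ <S> u s s <C>  s s u q $  expand <C> → epsilon
  4  $ <S> u s s      s s u q $  match s
  5  $ <S> u s        s u q $    match s
  6  $ <S> u          u q $      match u
  7  $ <S>            q $        expand <S> → <C> q
  8  $ q <C>          q $        expand <C> → epsilon
Stack after step 8: $ q (top = q).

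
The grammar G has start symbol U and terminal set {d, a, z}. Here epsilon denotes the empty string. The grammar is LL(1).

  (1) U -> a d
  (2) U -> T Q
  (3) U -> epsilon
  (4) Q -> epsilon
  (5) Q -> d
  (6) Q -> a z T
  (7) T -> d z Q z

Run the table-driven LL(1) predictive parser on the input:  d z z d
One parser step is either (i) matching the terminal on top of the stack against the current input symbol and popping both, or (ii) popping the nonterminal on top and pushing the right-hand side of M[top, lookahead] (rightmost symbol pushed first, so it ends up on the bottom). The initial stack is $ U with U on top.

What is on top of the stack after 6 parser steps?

Q

step 1: stack=$ U  input=d z z d $  — expand U -> T Q
step 2: stack=$ Q T  input=d z z d $  — expand T -> d z Q z
step 3: stack=$ Q z Q z d  input=d z z d $  — match d
step 4: stack=$ Q z Q z  input=z z d $  — match z
step 5: stack=$ Q z Q  input=z d $  — expand Q -> epsilon
step 6: stack=$ Q z  input=z d $  — match z
Stack after step 6: $ Q (top = Q).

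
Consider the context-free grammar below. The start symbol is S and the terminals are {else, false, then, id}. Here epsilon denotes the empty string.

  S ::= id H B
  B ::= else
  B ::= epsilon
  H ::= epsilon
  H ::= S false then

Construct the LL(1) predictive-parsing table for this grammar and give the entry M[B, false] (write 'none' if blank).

B ::= epsilon

FIRST(S): from S::=id H B we get {id}. So FIRST(S) = {id}.
FIRST(B): from B::=else we get {else}; from B::=epsilon we get {epsilon}. So FIRST(B) = {epsilon, else}.
FIRST(H): from H::=epsilon we get {epsilon}; from H::=S false then we get {id}. So FIRST(H) = {epsilon, id}.
FOLLOW(S) includes $ since S is the start symbol.
FOLLOW(S): in H::=S false then, S is followed by false then with FIRST {false}. Thus FOLLOW(S) = {$, false}.
FOLLOW(B): in S::=id H B, the suffix after B is empty, so FOLLOW(B) ⊇ FOLLOW(S) = {$, false}. Thus FOLLOW(B) = {$, false}.
For B ::= else: FIRST(else) = {else}, so it goes in M[B, t] for t ∈ {else}.
For B ::= epsilon: FIRST(epsilon) = {epsilon}, so it goes in M[B, t] for t ∈ {}; since epsilon ∈ FIRST, also for every t ∈ FOLLOW(B) = {$, false}.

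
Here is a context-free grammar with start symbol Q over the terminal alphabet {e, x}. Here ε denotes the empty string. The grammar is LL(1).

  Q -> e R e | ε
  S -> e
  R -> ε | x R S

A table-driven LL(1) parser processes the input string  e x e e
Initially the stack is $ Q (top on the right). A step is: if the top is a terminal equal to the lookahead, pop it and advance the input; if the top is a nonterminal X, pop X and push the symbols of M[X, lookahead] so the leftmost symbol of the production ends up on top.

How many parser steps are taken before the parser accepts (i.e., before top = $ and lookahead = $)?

8

     Stack      Input      Action
  1  $ Q        e x e e $  expand Q -> e R e
  2  $ e R e    e x e e $  match e
  3  $ e R      x e e $    expand R -> x R S
  4  $ e S R x  x e e $    match x
  5  $ e S R    e e $      expand R -> ε
  6  $ e S      e e $      expand S -> e
  7  $ e e      e e $      match e
  8  $ e        e $        match e
Accept reached after 8 steps.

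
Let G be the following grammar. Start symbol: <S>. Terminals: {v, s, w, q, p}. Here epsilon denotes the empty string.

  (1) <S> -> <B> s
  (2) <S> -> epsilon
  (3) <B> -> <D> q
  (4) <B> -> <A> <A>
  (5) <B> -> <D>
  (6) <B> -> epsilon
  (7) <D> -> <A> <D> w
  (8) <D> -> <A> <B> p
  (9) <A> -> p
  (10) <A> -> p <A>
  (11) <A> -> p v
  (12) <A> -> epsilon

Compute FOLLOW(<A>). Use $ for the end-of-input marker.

FIRST(<A>): from <A>->p we get {p}; from <A>->p <A> we get {p}; from <A>->p v we get {p}; from <A>->epsilon we get {epsilon}. So FIRST(<A>) = {epsilon, p}.
FIRST(<S>): from <S>-><B> s we get {p, s}; from <S>->epsilon we get {epsilon}. So FIRST(<S>) = {epsilon, p, s}.
FIRST(<B>): from <B>-><D> q we get {p}; from <B>-><A> <A> we get {epsilon, p}; from <B>-><D> we get {p}; from <B>->epsilon we get {epsilon}. So FIRST(<B>) = {epsilon, p}.
FIRST(<D>): from <D>-><A> <D> w we get {p}; from <D>-><A> <B> p we get {p}. So FIRST(<D>) = {p}.
FOLLOW(<S>) includes $ since <S> is the start symbol.
FOLLOW(<S>): <S> appears on no right-hand side. Thus FOLLOW(<S>) = {$}.
FOLLOW(<B>): in <S>-><B> s, <B> is followed by s with FIRST {s}; in <D>-><A> <B> p, <B> is followed by p with FIRST {p}. Thus FOLLOW(<B>) = {p, s}.
FOLLOW(<D>): in <B>-><D> q, <D> is followed by q with FIRST {q}; in <B>-><D>, the suffix after <D> is empty, so FOLLOW(<D>) ⊇ FOLLOW(<B>) = {p, s}; in <D>-><A> <D> w, <D> is followed by w with FIRST {w}. Thus FOLLOW(<D>) = {p, q, s, w}.
FOLLOW(<A>): in <B>-><A> <A> (occurrence 1), <A> is followed by <A> with FIRST {epsilon, p}; in <B>-><A> <A> (occurrence 1), the suffix after <A> is nullable, so FOLLOW(<A>) ⊇ FOLLOW(<B>) = {p, s}; in <B>-><A> <A> (occurrence 2), the suffix after <A> is empty, so FOLLOW(<A>) ⊇ FOLLOW(<B>) = {p, s}; in <D>-><A> <D> w, <A> is followed by <D> w with FIRST {p}; in <D>-><A> <B> p, <A> is followed by <B> p with FIRST {p}; in <A>->p <A>, the suffix after <A> is empty (adds nothing new). Thus FOLLOW(<A>) = {p, s}.

{p, s}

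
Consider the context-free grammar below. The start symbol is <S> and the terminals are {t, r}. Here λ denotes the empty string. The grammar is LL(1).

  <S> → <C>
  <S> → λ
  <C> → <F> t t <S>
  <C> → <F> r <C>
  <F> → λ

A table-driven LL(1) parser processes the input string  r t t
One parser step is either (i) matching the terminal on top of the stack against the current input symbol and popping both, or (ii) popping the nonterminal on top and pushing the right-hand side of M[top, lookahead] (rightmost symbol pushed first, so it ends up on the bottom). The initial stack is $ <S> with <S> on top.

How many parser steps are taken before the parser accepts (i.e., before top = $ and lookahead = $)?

9

step 1: stack=$ <S>  input=r t t $  — expand <S> → <C>
step 2: stack=$ <C>  input=r t t $  — expand <C> → <F> r <C>
step 3: stack=$ <C> r <F>  input=r t t $  — expand <F> → λ
step 4: stack=$ <C> r  input=r t t $  — match r
step 5: stack=$ <C>  input=t t $  — expand <C> → <F> t t <S>
step 6: stack=$ <S> t t <F>  input=t t $  — expand <F> → λ
step 7: stack=$ <S> t t  input=t t $  — match t
step 8: stack=$ <S> t  input=t $  — match t
step 9: stack=$ <S>  input=$  — expand <S> → λ
Accept reached after 9 steps.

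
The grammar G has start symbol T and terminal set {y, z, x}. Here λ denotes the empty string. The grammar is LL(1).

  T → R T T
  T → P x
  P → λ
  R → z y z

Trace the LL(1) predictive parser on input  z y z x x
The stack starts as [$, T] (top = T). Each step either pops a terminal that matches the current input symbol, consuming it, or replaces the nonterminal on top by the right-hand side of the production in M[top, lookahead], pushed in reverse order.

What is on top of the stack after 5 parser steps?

step 1: stack=$ T  input=z y z x x $  — expand T → R T T
step 2: stack=$ T T R  input=z y z x x $  — expand R → z y z
step 3: stack=$ T T z y z  input=z y z x x $  — match z
step 4: stack=$ T T z y  input=y z x x $  — match y
step 5: stack=$ T T z  input=z x x $  — match z
Stack after step 5: $ T T (top = T).

T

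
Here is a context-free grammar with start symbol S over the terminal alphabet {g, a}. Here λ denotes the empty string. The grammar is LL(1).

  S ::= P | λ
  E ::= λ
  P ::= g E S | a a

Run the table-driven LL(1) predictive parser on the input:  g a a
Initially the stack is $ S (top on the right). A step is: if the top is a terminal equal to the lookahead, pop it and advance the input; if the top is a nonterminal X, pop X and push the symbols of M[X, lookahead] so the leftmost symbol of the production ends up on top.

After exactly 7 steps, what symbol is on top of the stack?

a

     Stack    Input    Action
  1  $ S      g a a $  expand S ::= P
  2  $ P      g a a $  expand P ::= g E S
  3  $ S E g  g a a $  match g
  4  $ S E    a a $    expand E ::= λ
  5  $ S      a a $    expand S ::= P
  6  $ P      a a $    expand P ::= a a
  7  $ a a    a a $    match a
Stack after step 7: $ a (top = a).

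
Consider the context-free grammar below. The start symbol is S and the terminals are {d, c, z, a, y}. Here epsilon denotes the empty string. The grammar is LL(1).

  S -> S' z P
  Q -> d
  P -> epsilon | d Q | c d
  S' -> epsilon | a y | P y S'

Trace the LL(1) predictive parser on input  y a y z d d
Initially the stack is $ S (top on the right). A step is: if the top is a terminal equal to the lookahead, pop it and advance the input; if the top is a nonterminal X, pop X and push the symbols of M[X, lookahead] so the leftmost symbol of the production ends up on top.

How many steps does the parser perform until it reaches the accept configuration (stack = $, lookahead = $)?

      Stack         Input          Action
   1  $ S           y a y z d d $  expand S -> S' z P
   2  $ P z S'      y a y z d d $  expand S' -> P y S'
   3  $ P z S' y P  y a y z d d $  expand P -> epsilon
   4  $ P z S' y    y a y z d d $  match y
   5  $ P z S'      a y z d d $    expand S' -> a y
   6  $ P z y a     a y z d d $    match a
   7  $ P z y       y z d d $      match y
   8  $ P z         z d d $        match z
   9  $ P           d d $          expand P -> d Q
  10  $ Q d         d d $          match d
  11  $ Q           d $            expand Q -> d
  12  $ d           d $            match d
Accept reached after 12 steps.

12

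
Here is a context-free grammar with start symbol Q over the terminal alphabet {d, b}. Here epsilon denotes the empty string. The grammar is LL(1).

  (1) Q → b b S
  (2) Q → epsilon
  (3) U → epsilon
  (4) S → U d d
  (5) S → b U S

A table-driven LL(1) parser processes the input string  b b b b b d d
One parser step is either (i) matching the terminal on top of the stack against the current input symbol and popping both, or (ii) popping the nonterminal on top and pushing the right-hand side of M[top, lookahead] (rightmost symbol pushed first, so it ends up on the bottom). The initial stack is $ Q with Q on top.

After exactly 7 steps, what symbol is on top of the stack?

b

step 1: stack=$ Q  input=b b b b b d d $  — expand Q → b b S
step 2: stack=$ S b b  input=b b b b b d d $  — match b
step 3: stack=$ S b  input=b b b b d d $  — match b
step 4: stack=$ S  input=b b b d d $  — expand S → b U S
step 5: stack=$ S U b  input=b b b d d $  — match b
step 6: stack=$ S U  input=b b d d $  — expand U → epsilon
step 7: stack=$ S  input=b b d d $  — expand S → b U S
Stack after step 7: $ S U b (top = b).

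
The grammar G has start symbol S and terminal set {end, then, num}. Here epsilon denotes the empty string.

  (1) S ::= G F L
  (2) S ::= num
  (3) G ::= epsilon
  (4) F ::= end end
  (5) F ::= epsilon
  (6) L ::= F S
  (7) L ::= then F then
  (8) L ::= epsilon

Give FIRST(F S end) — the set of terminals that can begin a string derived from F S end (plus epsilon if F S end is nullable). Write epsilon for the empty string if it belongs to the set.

FIRST(G): from G::=epsilon we get {epsilon}. So FIRST(G) = {epsilon}.
FIRST(F): from F::=end end we get {end}; from F::=epsilon we get {epsilon}. So FIRST(F) = {epsilon, end}.
FIRST(S): from S::=G F L we get {epsilon, end, num, then}; from S::=num we get {num}. So FIRST(S) = {epsilon, end, num, then}.
FIRST(L): from L::=F S we get {epsilon, end, num, then}; from L::=then F then we get {then}; from L::=epsilon we get {epsilon}. So FIRST(L) = {epsilon, end, num, then}.
FIRST(F S end): take FIRST of each symbol in turn, carrying on past any symbol whose FIRST contains epsilon; result {end, num, then}.

{end, num, then}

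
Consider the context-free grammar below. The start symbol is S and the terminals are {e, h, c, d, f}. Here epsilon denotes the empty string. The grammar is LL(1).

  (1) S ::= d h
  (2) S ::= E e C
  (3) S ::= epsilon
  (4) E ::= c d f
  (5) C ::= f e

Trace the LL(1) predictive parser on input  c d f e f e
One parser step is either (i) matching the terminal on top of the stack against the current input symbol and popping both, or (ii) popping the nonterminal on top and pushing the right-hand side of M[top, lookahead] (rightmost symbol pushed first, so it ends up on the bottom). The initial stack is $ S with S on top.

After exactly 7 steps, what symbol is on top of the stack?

f

step 1: stack=$ S  input=c d f e f e $  — expand S ::= E e C
step 2: stack=$ C e E  input=c d f e f e $  — expand E ::= c d f
step 3: stack=$ C e f d c  input=c d f e f e $  — match c
step 4: stack=$ C e f d  input=d f e f e $  — match d
step 5: stack=$ C e f  input=f e f e $  — match f
step 6: stack=$ C e  input=e f e $  — match e
step 7: stack=$ C  input=f e $  — expand C ::= f e
Stack after step 7: $ e f (top = f).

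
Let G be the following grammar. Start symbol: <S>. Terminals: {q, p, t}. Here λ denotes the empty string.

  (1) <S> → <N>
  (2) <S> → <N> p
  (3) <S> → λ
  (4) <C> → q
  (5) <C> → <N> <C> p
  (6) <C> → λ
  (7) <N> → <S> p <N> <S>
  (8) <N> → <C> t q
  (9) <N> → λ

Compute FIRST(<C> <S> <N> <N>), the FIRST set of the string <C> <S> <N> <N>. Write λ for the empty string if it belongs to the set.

{λ, p, q, t}

FIRST(<S>) = {λ, p, q, t}  (via <N>, <N> p)
FIRST(<C>) = {λ, p, q, t}  (via <N> <C> p)
FIRST(<N>) = {λ, p, q, t}  (via <S> p <N> <S>, <C> t q)
FIRST(<C> <S> <N> <N>): take FIRST of each symbol in turn, carrying on past any symbol whose FIRST contains λ; result {λ, p, q, t}.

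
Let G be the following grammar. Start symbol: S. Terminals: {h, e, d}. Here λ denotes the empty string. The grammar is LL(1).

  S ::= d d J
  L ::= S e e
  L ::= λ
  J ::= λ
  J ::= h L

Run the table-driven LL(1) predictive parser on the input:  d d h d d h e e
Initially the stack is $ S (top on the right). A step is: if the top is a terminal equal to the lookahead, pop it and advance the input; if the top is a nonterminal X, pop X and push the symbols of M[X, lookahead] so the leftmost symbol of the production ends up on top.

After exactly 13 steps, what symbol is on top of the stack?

e

step 1: stack=$ S  input=d d h d d h e e $  — expand S ::= d d J
step 2: stack=$ J d d  input=d d h d d h e e $  — match d
step 3: stack=$ J d  input=d h d d h e e $  — match d
step 4: stack=$ J  input=h d d h e e $  — expand J ::= h L
step 5: stack=$ L h  input=h d d h e e $  — match h
step 6: stack=$ L  input=d d h e e $  — expand L ::= S e e
step 7: stack=$ e e S  input=d d h e e $  — expand S ::= d d J
step 8: stack=$ e e J d d  input=d d h e e $  — match d
step 9: stack=$ e e J d  input=d h e e $  — match d
step 10: stack=$ e e J  input=h e e $  — expand J ::= h L
step 11: stack=$ e e L h  input=h e e $  — match h
step 12: stack=$ e e L  input=e e $  — expand L ::= λ
step 13: stack=$ e e  input=e e $  — match e
Stack after step 13: $ e (top = e).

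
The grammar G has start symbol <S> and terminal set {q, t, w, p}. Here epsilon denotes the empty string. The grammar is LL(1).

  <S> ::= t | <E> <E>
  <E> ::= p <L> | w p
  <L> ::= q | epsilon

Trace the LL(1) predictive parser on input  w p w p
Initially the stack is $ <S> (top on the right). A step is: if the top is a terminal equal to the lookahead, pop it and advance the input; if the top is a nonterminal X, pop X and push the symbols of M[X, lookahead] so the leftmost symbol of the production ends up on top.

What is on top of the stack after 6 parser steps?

p

step 1: stack=$ <S>  input=w p w p $  — expand <S> ::= <E> <E>
step 2: stack=$ <E> <E>  input=w p w p $  — expand <E> ::= w p
step 3: stack=$ <E> p w  input=w p w p $  — match w
step 4: stack=$ <E> p  input=p w p $  — match p
step 5: stack=$ <E>  input=w p $  — expand <E> ::= w p
step 6: stack=$ p w  input=w p $  — match w
Stack after step 6: $ p (top = p).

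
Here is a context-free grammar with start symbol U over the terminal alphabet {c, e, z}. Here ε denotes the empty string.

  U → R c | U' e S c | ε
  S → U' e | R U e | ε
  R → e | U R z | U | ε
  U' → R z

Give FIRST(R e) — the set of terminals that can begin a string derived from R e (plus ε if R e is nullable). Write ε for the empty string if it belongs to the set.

{c, e, z}

FIRST(U): from U→R c we get {c, e, z}; from U→U' e S c we get {c, e, z}; from U→ε we get {ε}. So FIRST(U) = {ε, c, e, z}.
FIRST(R): from R→e we get {e}; from R→U R z we get {c, e, z}; from R→U we get {ε, c, e, z}; from R→ε we get {ε}. So FIRST(R) = {ε, c, e, z}.
FIRST(U'): from U'→R z we get {c, e, z}. So FIRST(U') = {c, e, z}.
FIRST(S): from S→U' e we get {c, e, z}; from S→R U e we get {c, e, z}; from S→ε we get {ε}. So FIRST(S) = {ε, c, e, z}.
FIRST(R e): take FIRST of each symbol in turn, carrying on past any symbol whose FIRST contains ε; result {c, e, z}.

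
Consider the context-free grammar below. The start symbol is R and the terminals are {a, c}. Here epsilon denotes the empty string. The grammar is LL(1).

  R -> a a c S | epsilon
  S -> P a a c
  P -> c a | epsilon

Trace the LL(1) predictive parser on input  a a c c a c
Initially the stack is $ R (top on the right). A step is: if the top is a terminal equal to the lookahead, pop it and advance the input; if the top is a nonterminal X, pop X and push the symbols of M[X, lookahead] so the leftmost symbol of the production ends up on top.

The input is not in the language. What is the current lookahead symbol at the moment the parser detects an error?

     Stack        Input          Action
  1  $ R          a a c c a c $  expand R -> a a c S
  2  $ S c a a    a a c c a c $  match a
  3  $ S c a      a c c a c $    match a
  4  $ S c        c c a c $      match c
  5  $ S          c a c $        expand S -> P a a c
  6  $ c a a P    c a c $        expand P -> c a
  7  $ c a a a c  c a c $        match c
  8  $ c a a a    a c $          match a
  9  $ c a a      c $            error: top is terminal a but lookahead is c

c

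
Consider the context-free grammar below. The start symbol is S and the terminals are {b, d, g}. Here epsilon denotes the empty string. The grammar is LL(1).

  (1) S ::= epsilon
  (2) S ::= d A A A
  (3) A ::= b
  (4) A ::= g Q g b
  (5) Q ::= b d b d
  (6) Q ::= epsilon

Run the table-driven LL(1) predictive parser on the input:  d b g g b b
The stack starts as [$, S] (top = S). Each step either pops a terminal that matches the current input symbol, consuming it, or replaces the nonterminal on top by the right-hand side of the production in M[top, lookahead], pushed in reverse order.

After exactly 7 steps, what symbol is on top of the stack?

step 1: stack=$ S  input=d b g g b b $  — expand S ::= d A A A
step 2: stack=$ A A A d  input=d b g g b b $  — match d
step 3: stack=$ A A A  input=b g g b b $  — expand A ::= b
step 4: stack=$ A A b  input=b g g b b $  — match b
step 5: stack=$ A A  input=g g b b $  — expand A ::= g Q g b
step 6: stack=$ A b g Q g  input=g g b b $  — match g
step 7: stack=$ A b g Q  input=g b b $  — expand Q ::= epsilon
Stack after step 7: $ A b g (top = g).

g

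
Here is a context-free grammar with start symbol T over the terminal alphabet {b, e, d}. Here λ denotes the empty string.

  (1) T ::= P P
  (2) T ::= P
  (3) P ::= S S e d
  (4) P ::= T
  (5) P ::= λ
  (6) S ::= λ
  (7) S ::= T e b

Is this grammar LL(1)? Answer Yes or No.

FIRST(T) = {λ, e}
FIRST(P) = {λ, e}
FIRST(S) = {λ, e}
FOLLOW(T) = {$, e}
FOLLOW(P) = {$, e}
FOLLOW(S) = {e}
Cell M[P, $] receives both P ::= T and P ::= λ — the grammar is not LL(1).

No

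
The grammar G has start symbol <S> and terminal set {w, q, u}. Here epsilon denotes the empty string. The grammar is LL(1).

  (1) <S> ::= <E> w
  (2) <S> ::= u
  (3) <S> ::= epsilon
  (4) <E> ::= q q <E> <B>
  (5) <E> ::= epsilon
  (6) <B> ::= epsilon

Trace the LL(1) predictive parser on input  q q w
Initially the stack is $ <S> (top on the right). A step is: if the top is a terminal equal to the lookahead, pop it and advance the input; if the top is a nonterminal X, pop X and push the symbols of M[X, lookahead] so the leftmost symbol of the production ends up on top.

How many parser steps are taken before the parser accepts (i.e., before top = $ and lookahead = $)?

7

step 1: stack=$ <S>  input=q q w $  — expand <S> ::= <E> w
step 2: stack=$ w <E>  input=q q w $  — expand <E> ::= q q <E> <B>
step 3: stack=$ w <B> <E> q q  input=q q w $  — match q
step 4: stack=$ w <B> <E> q  input=q w $  — match q
step 5: stack=$ w <B> <E>  input=w $  — expand <E> ::= epsilon
step 6: stack=$ w <B>  input=w $  — expand <B> ::= epsilon
step 7: stack=$ w  input=w $  — match w
Accept reached after 7 steps.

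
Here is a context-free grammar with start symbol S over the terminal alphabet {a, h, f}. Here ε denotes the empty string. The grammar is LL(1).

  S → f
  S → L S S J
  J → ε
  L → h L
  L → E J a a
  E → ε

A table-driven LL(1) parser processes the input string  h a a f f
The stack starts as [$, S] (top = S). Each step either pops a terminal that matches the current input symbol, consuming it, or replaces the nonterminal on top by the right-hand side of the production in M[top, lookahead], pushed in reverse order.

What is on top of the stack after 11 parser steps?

f

step 1: stack=$ S  input=h a a f f $  — expand S → L S S J
step 2: stack=$ J S S L  input=h a a f f $  — expand L → h L
step 3: stack=$ J S S L h  input=h a a f f $  — match h
step 4: stack=$ J S S L  input=a a f f $  — expand L → E J a a
step 5: stack=$ J S S a a J E  input=a a f f $  — expand E → ε
step 6: stack=$ J S S a a J  input=a a f f $  — expand J → ε
step 7: stack=$ J S S a a  input=a a f f $  — match a
step 8: stack=$ J S S a  input=a f f $  — match a
step 9: stack=$ J S S  input=f f $  — expand S → f
step 10: stack=$ J S f  input=f f $  — match f
step 11: stack=$ J S  input=f $  — expand S → f
Stack after step 11: $ J f (top = f).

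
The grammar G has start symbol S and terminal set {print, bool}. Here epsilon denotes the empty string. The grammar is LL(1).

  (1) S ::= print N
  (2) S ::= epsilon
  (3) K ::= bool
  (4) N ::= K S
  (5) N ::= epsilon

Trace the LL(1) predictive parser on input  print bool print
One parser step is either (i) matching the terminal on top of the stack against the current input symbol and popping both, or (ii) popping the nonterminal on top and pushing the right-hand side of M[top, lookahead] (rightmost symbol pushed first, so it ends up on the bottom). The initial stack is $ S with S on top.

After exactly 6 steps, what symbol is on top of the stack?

print

step 1: stack=$ S  input=print bool print $  — expand S ::= print N
step 2: stack=$ N print  input=print bool print $  — match print
step 3: stack=$ N  input=bool print $  — expand N ::= K S
step 4: stack=$ S K  input=bool print $  — expand K ::= bool
step 5: stack=$ S bool  input=bool print $  — match bool
step 6: stack=$ S  input=print $  — expand S ::= print N
Stack after step 6: $ N print (top = print).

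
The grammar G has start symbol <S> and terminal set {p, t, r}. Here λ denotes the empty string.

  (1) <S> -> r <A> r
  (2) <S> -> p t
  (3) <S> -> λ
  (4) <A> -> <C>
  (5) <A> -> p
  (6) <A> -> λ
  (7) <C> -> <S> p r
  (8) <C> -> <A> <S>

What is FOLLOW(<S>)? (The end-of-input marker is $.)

{$, p, r}

FIRST(<S>) = {λ, p, r}
FIRST(<A>) = {λ, p, r}  (via <C>)
FIRST(<C>) = {λ, p, r}  (via <S> p r, <A> <S>)
FOLLOW(<S>) includes $ since <S> is the start symbol.
FOLLOW(<S>): in <C>-><S> p r, <S> is followed by p r with FIRST {p}; in <C>-><A> <S>, the suffix after <S> is empty, so FOLLOW(<S>) ⊇ FOLLOW(<C>) = {p, r}. Thus FOLLOW(<S>) = {$, p, r}.
FOLLOW(<A>): in <S>->r <A> r, <A> is followed by r with FIRST {r}; in <C>-><A> <S>, <A> is followed by <S> with FIRST {λ, p, r}; in <C>-><A> <S>, the suffix after <A> is nullable, so FOLLOW(<A>) ⊇ FOLLOW(<C>) = {p, r}. Thus FOLLOW(<A>) = {p, r}.
FOLLOW(<C>): in <A>-><C>, the suffix after <C> is empty, so FOLLOW(<C>) ⊇ FOLLOW(<A>) = {p, r}. Thus FOLLOW(<C>) = {p, r}.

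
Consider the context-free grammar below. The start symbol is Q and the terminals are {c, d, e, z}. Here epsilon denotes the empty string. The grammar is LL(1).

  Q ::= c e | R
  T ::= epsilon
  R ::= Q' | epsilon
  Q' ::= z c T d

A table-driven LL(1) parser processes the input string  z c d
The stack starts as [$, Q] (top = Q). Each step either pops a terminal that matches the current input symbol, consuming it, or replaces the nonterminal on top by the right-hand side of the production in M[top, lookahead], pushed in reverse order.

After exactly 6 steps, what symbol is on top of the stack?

step 1: stack=$ Q  input=z c d $  — expand Q ::= R
step 2: stack=$ R  input=z c d $  — expand R ::= Q'
step 3: stack=$ Q'  input=z c d $  — expand Q' ::= z c T d
step 4: stack=$ d T c z  input=z c d $  — match z
step 5: stack=$ d T c  input=c d $  — match c
step 6: stack=$ d T  input=d $  — expand T ::= epsilon
Stack after step 6: $ d (top = d).

d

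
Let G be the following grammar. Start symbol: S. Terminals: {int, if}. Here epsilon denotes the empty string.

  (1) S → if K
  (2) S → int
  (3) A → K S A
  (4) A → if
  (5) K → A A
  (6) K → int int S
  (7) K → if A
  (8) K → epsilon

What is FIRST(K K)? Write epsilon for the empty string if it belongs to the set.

FIRST(S) = {if, int}
FIRST(A) = {if, int}  (via K S A)
FIRST(K) = {epsilon, if, int}  (via A A)
FIRST(K K): take FIRST of each symbol in turn, carrying on past any symbol whose FIRST contains epsilon; result {epsilon, if, int}.

{epsilon, if, int}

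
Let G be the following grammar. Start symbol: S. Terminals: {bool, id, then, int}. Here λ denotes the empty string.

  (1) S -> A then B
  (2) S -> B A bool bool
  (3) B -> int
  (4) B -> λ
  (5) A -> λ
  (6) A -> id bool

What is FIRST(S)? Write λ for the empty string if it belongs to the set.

{bool, id, int, then}

FIRST(B) = {λ, int}
FIRST(A) = {λ, id}
FIRST(S) = {bool, id, int, then}  (via A then B, B A bool bool)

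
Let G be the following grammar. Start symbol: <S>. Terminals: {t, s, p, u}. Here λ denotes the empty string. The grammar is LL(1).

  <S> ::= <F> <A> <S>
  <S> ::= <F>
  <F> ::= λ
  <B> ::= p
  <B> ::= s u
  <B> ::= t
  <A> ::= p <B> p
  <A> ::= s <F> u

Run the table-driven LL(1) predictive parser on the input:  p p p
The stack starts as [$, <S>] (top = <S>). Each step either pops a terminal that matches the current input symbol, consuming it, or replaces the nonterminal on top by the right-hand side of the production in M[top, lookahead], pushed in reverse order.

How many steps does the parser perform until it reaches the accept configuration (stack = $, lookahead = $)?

9

     Stack          Input    Action
  1  $ <S>          p p p $  expand <S> ::= <F> <A> <S>
  2  $ <S> <A> <F>  p p p $  expand <F> ::= λ
  3  $ <S> <A>      p p p $  expand <A> ::= p <B> p
  4  $ <S> p <B> p  p p p $  match p
  5  $ <S> p <B>    p p $    expand <B> ::= p
  6  $ <S> p p      p p $    match p
  7  $ <S> p        p $      match p
  8  $ <S>          $        expand <S> ::= <F>
  9  $ <F>          $        expand <F> ::= λ
Accept reached after 9 steps.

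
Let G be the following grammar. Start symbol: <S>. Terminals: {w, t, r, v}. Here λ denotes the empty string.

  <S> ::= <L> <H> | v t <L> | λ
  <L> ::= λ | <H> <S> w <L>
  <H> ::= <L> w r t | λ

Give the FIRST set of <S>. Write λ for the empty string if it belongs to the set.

{λ, v, w}

FIRST(<S>): from <S>::=<L> <H> we get {λ, v, w}; from <S>::=v t <L> we get {v}; from <S>::=λ we get {λ}. So FIRST(<S>) = {λ, v, w}.
FIRST(<L>): from <L>::=λ we get {λ}; from <L>::=<H> <S> w <L> we get {v, w}. So FIRST(<L>) = {λ, v, w}.
FIRST(<H>): from <H>::=<L> w r t we get {v, w}; from <H>::=λ we get {λ}. So FIRST(<H>) = {λ, v, w}.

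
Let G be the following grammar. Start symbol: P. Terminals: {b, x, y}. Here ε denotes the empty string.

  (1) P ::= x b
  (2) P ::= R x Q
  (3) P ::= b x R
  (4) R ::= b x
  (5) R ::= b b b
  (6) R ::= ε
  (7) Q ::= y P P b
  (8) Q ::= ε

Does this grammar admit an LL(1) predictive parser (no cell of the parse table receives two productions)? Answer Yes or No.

FIRST(P) = {b, x}
FIRST(R) = {ε, b}
FIRST(Q) = {ε, y}
FOLLOW(P) = {$, b, x}
FOLLOW(R) = {$, b, x}
FOLLOW(Q) = {$, b, x}
Cell M[P, b] receives both P ::= R x Q and P ::= b x R — the grammar is not LL(1).

No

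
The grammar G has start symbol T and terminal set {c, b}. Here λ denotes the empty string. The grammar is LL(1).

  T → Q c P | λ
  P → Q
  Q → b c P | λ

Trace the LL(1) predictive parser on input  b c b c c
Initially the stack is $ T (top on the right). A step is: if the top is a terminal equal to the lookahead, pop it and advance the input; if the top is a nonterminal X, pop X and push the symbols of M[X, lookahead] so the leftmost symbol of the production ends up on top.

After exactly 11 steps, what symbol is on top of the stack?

      Stack        Input        Action
   1  $ T          b c b c c $  expand T → Q c P
   2  $ P c Q      b c b c c $  expand Q → b c P
   3  $ P c P c b  b c b c c $  match b
   4  $ P c P c    c b c c $    match c
   5  $ P c P      b c c $      expand P → Q
   6  $ P c Q      b c c $      expand Q → b c P
   7  $ P c P c b  b c c $      match b
   8  $ P c P c    c c $        match c
   9  $ P c P      c $          expand P → Q
  10  $ P c Q      c $          expand Q → λ
  11  $ P c        c $          match c
Stack after step 11: $ P (top = P).

P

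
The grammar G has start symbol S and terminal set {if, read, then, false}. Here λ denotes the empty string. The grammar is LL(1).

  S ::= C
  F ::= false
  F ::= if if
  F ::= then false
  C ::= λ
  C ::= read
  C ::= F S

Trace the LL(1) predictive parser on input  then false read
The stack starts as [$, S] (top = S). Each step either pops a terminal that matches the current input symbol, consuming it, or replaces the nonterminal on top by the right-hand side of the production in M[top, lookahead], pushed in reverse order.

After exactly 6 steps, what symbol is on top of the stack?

step 1: stack=$ S  input=then false read $  — expand S ::= C
step 2: stack=$ C  input=then false read $  — expand C ::= F S
step 3: stack=$ S F  input=then false read $  — expand F ::= then false
step 4: stack=$ S false then  input=then false read $  — match then
step 5: stack=$ S false  input=false read $  — match false
step 6: stack=$ S  input=read $  — expand S ::= C
Stack after step 6: $ C (top = C).

C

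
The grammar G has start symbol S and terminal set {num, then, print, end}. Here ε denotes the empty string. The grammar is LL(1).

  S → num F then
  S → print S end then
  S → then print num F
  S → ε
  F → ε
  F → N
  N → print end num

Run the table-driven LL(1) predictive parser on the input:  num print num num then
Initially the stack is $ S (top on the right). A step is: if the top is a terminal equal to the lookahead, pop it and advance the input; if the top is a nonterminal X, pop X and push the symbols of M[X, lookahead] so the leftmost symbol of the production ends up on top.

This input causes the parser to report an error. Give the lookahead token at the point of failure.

num

     Stack                 Input                     Action
  1  $ S                   num print num num then $  expand S → num F then
  2  $ then F num          num print num num then $  match num
  3  $ then F              print num num then $      expand F → N
  4  $ then N              print num num then $      expand N → print end num
  5  $ then num end print  print num num then $      match print
  6  $ then num end        num num then $            error: top is terminal end but lookahead is num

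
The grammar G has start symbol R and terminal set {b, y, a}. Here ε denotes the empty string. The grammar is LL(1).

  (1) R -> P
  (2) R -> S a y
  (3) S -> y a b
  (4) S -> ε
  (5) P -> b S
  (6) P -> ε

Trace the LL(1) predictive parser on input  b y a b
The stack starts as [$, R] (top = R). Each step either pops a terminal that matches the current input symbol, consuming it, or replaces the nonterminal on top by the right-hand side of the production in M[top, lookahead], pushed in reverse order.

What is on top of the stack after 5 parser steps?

     Stack    Input      Action
  1  $ R      b y a b $  expand R -> P
  2  $ P      b y a b $  expand P -> b S
  3  $ S b    b y a b $  match b
  4  $ S      y a b $    expand S -> y a b
  5  $ b a y  y a b $    match y
Stack after step 5: $ b a (top = a).

a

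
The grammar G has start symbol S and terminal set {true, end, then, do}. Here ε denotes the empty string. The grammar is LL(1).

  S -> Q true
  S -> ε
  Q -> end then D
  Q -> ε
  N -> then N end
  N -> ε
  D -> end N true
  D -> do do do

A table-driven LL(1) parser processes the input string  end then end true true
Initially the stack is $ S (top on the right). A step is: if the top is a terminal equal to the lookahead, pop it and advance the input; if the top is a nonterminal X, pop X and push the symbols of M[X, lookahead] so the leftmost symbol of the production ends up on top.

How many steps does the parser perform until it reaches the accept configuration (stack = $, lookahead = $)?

step 1: stack=$ S  input=end then end true true $  — expand S -> Q true
step 2: stack=$ true Q  input=end then end true true $  — expand Q -> end then D
step 3: stack=$ true D then end  input=end then end true true $  — match end
step 4: stack=$ true D then  input=then end true true $  — match then
step 5: stack=$ true D  input=end true true $  — expand D -> end N true
step 6: stack=$ true true N end  input=end true true $  — match end
step 7: stack=$ true true N  input=true true $  — expand N -> ε
step 8: stack=$ true true  input=true true $  — match true
step 9: stack=$ true  input=true $  — match true
Accept reached after 9 steps.

9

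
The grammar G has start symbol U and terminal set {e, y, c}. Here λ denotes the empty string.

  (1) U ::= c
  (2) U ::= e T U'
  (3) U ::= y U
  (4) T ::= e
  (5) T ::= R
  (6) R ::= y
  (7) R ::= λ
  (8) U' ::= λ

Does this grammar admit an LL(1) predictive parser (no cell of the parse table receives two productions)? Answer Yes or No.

FIRST(U) = {c, e, y}
FIRST(T) = {λ, e, y}
FIRST(R) = {λ, y}
FIRST(U') = {λ}
FOLLOW(U) = {$}
FOLLOW(T) = {$}
FOLLOW(R) = {$}
FOLLOW(U') = {$}
Each cell of M receives at most one production.

Yes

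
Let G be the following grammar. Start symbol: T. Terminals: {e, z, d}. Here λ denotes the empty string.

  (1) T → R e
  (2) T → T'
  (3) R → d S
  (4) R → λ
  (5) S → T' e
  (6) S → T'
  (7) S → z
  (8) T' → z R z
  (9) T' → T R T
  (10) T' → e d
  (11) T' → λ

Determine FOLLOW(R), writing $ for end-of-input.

FIRST(R) = {λ, d}
FIRST(T) = {λ, d, e, z}  (via R e, T')
FIRST(T') = {λ, d, e, z}  (via T R T)
FIRST(S) = {λ, d, e, z}  (via T' e, T')
FOLLOW(T) includes $ since T is the start symbol.
FOLLOW(T): in T'→T R T (occurrence 1), T is followed by R T with FIRST {λ, d, e, z}; in T'→T R T (occurrence 1), the suffix after T is nullable, so FOLLOW(T) ⊇ FOLLOW(T') = {$, d, e, z}; in T'→T R T (occurrence 2), the suffix after T is empty, so FOLLOW(T) ⊇ FOLLOW(T') = {$, d, e, z}. Thus FOLLOW(T) = {$, d, e, z}.
FOLLOW(R): in T→R e, R is followed by e with FIRST {e}; in T'→z R z, R is followed by z with FIRST {z}; in T'→T R T, R is followed by T with FIRST {λ, d, e, z}; in T'→T R T, the suffix after R is nullable, so FOLLOW(R) ⊇ FOLLOW(T') = {$, d, e, z}. Thus FOLLOW(R) = {$, d, e, z}.
FOLLOW(S): in R→d S, the suffix after S is empty, so FOLLOW(S) ⊇ FOLLOW(R) = {$, d, e, z}. Thus FOLLOW(S) = {$, d, e, z}.
FOLLOW(T'): in T→T', the suffix after T' is empty, so FOLLOW(T') ⊇ FOLLOW(T) = {$, d, e, z}; in S→T' e, T' is followed by e with FIRST {e}; in S→T', the suffix after T' is empty, so FOLLOW(T') ⊇ FOLLOW(S) = {$, d, e, z}. Thus FOLLOW(T') = {$, d, e, z}.

{$, d, e, z}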